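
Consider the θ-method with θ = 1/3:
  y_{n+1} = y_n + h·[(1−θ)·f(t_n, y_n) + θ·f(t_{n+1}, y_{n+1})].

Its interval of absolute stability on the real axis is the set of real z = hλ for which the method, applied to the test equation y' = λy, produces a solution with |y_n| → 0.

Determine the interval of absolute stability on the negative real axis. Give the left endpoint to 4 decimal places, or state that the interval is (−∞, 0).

Test eqn y'=λy, z=hλ:
  y_{n+1} = y_n + z·[2/3·y_n + 1/3·y_{n+1}] ⇒ (1 − 1/3z)y_{n+1} = (1 + 2/3z)y_n
  R(z) = (1 + 2/3z)/(1 − 1/3z).

Boundary: |R(x)|=1, x<0.
x=-1.63: |R|=0.0562
R=−1: 1+2/3x = −1+1/3x ⇒ -1/3x=2 ⇒ x=2/(-1/3)=-6.0000
Confirm numerically:
  x=-4.723: |R|=0.83465 <1
  x=-3.895: |R|=0.69471 <1
  x=-2.572: |R|=0.38478 <1
  x=-6.345: |R|=1.03692 >1
  x=-6.246: |R|=1.02661 >1
So |R|<1 on (-6.0000, 0).

(-6.0000, 0).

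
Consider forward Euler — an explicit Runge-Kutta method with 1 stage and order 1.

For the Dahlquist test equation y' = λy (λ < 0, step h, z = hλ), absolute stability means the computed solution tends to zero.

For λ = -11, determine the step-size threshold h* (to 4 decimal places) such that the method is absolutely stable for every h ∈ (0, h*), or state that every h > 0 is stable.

(-2.0000,0); λ=-11 ⇒ h* = 0.1818.

Test eqn y'=λy, z=hλ:
  order 1, 1-stage ⇒ R(z)=1+z
  (e.g. R(-0.88)=0.12000, |R|=0.12000)

Boundary: |R(x)|=1, x<0.
x=-0.88: |R|=0.1200
|R(-2.05)|=1.0500 |R(-1.84)|=0.8400 |R(-0.91)|=0.0900
Bisect:
  x_lo=-2.4268 |R|=1.4268  x_hi=-0.3177 |R|=0.6823
  mid=-1.37223 |R|=0.37223 →hi
  mid=-1.89950 |R|=0.89950 →hi
  mid=-2.16313 |R|=1.16313 →lo
  mid=-2.03131 |R|=1.03131 →lo
  mid=-1.96541 |R|=0.96541 →hi
  mid=-1.99836 |R|=0.99836 →hi
  mid=-2.01484 |R|=1.01484 →lo
  mid=-2.00660 |R|=1.00660 →lo
  ...
  [-2.00003,-1.99991] ⇒ x*=-2.0000
Stable set (-2.0000, 0).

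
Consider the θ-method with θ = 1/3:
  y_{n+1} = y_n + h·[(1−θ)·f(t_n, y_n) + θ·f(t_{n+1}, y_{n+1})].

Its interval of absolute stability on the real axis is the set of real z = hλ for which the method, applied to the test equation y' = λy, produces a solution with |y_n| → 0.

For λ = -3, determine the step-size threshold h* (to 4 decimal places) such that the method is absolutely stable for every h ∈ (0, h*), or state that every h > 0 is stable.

(-6.0000,0); λ=-3 ⇒ h* = (6)/3 = 2.0000.

On y'=λy, z=hλ:
  y_{n+1} = y_n + z·[2/3·y_n + 1/3·y_{n+1}] ⇒ (1 − 1/3z)y_{n+1} = (1 + 2/3z)y_n
  Hence R(z) = (1 + 2/3z)/(1 − 1/3z).

Boundary: |R(x)|=1, x<0.
x=-0.82: |R|=0.3560
R=−1: 1+2/3x = −1+1/3x ⇒ -1/3x=2 ⇒ x=2/(-1/3)=-6.0000
Confirm numerically:
  x=-4.810: |R|=0.84763 <1
  x=-4.673: |R|=0.82706 <1
  x=-3.909: |R|=0.69735 <1
  x=-2.903: |R|=0.47535 <1
  x=-6.586: |R|=1.06113 >1
  x=-6.531: |R|=1.05571 >1
  x=-6.376: |R|=1.04010 >1
Interval (-6.0000, 0).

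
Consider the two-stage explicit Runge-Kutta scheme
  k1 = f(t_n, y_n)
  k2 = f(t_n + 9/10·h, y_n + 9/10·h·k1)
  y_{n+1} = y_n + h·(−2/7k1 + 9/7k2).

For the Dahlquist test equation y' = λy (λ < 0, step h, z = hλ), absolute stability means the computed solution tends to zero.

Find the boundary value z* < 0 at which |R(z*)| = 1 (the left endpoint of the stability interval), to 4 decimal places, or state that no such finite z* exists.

Test eqn y'=λy, z=hλ:
  k1=λy_n ⇒ h·k1=z·y_n;  k2=λ(1+9/10z)y_n ⇒ h·k2=z(1+9/10z)y_n
  y_{n+1}/y_n = 1 − 2/7z + 9/7z(1+9/10z) = 1 + z + 81/70z²
  Hence R(z) = 1 + z + 81/70z².

Solve |R(x)|<1 on ℝ⁻.
x=-1.64: |R|=2.4723
R=1: x+81/70x²=0 ⇒ x=−70/81=-0.8642; min R=1−1/(4·81/70)=0.7840>−1
Confirm numerically:
  x=-0.809: |R|=0.94833 <1
  x=-0.645: |R|=0.83640 <1
  x=-0.384: |R|=0.78663 <1
  x=-1.398: |R|=1.86352 >1
  x=-1.227: |R|=1.51511 >1
  x=-1.212: |R|=1.48778 >1
So |R|<1 on (-0.8642, 0).

left endpoint -0.8642.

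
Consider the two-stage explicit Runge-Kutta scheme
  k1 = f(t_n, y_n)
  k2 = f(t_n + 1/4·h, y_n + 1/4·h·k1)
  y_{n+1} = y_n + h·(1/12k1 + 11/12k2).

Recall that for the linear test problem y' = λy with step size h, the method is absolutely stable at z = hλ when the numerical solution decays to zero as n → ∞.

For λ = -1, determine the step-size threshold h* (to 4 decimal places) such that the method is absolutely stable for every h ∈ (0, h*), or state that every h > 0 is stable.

(-4.3636,0); λ=-1 ⇒ h* = (48/11)/1 = 4.3636.

Test eqn y'=λy, z=hλ:
  k1=λy_n ⇒ h·k1=z·y_n;  k2=λ(1+1/4z)y_n ⇒ h·k2=z(1+1/4z)y_n
  y_{n+1}/y_n = 1 + 1/12z + 11/12z(1+1/4z) = 1 + z + 11/48z²
  so R(z) = 1 + z + 11/48z².

Find x<0 with |R(x)|<1.
x=-1.49: |R|=0.0188
R=1: x+11/48x²=0 ⇒ x=−48/11=-4.3636; min R=1−1/(4·11/48)=-0.0909>−1
Confirm numerically:
  x=-4.133: |R|=0.78155 <1
  x=-4.042: |R|=0.70207 <1
  x=-3.221: |R|=0.15657 <1
  x=-1.752: |R|=0.04857 <1
  x=-4.895: |R|=1.59607 >1
  x=-4.823: |R|=1.50772 >1
So |R|<1 on (-4.3636, 0).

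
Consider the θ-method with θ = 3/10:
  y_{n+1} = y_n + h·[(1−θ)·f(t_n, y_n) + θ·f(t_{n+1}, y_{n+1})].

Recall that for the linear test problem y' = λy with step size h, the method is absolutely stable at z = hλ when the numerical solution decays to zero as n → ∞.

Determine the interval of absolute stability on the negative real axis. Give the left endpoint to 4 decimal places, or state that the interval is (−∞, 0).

With y'=λy (z=hλ):
  y_{n+1} = y_n + z·[7/10·y_n + 3/10·y_{n+1}] ⇒ (1 − 3/10z)y_{n+1} = (1 + 7/10z)y_n
  Hence R(z) = (1 + 7/10z)/(1 − 3/10z).

Boundary: |R(x)|=1, x<0.
x=-0.48: |R|=0.5804
R=−1: 1+7/10x = −1+3/10x ⇒ -2/5x=2 ⇒ x=2/(-2/5)=-5.0000
Confirm numerically:
  x=-4.351: |R|=0.88739 <1
  x=-3.389: |R|=0.68047 <1
  x=-3.355: |R|=0.67207 <1
  x=-5.516: |R|=1.07775 >1
  x=-5.369: |R|=1.05654 >1
Interval (-5.0000, 0).

z∈(-5.0000,0).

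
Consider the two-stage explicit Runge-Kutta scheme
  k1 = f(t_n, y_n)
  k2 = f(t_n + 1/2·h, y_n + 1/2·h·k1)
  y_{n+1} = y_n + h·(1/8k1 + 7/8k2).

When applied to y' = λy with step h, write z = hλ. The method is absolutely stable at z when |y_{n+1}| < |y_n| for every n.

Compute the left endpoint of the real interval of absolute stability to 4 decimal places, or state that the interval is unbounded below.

Set f=λy, z=hλ:
  k1=λy_n ⇒ h·k1=z·y_n;  k2=λ(1+1/2z)y_n ⇒ h·k2=z(1+1/2z)y_n
  y_{n+1}/y_n = 1 + 1/8z + 7/8z(1+1/2z) = 1 + z + 7/16z²
  so R(z) = 1 + z + 7/16z².

Find x<0 with |R(x)|<1.
x=-1.47: |R|=0.4754
R=1: x+7/16x²=0 ⇒ x=−16/7=-2.2857; min R=1−1/(4·7/16)=0.4286>−1
Confirm numerically:
  x=-1.977: |R|=0.73298 <1
  x=-1.867: |R|=0.65799 <1
  x=-1.132: |R|=0.42862 <1
  x=-2.622: |R|=1.38576 >1
  x=-2.454: |R|=1.18068 >1
Interval (-2.2857, 0).

left endpoint -2.2857.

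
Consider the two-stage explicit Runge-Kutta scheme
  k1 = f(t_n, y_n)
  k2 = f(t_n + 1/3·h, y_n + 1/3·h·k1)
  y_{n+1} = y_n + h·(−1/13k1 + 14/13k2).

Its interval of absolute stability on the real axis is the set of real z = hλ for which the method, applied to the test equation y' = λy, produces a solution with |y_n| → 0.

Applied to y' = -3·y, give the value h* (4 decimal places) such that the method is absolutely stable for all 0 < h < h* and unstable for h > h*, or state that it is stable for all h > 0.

Test eqn y'=λy, z=hλ:
  k1=λy_n ⇒ h·k1=z·y_n;  k2=λ(1+1/3z)y_n ⇒ h·k2=z(1+1/3z)y_n
  y_{n+1}/y_n = 1 − 1/13z + 14/13z(1+1/3z) = 1 + z + 14/39z²
  so R(z) = 1 + z + 14/39z².

Solve |R(x)|<1 on ℝ⁻.
x=-1.74: |R|=0.3468
R=1: x+14/39x²=0 ⇒ x=−39/14=-2.7857; min R=1−1/(4·14/39)=0.3036>−1
Confirm numerically:
  x=-1.855: |R|=0.38024 <1
  x=-1.731: |R|=0.34462 <1
  x=-1.678: |R|=0.33276 <1
  x=-3.373: |R|=1.71110 >1
  x=-2.874: |R|=1.09108 >1
Interval (-2.7857, 0).

(-2.7857,0); λ=-3 ⇒ h* = (39/14)/3 = 0.9286.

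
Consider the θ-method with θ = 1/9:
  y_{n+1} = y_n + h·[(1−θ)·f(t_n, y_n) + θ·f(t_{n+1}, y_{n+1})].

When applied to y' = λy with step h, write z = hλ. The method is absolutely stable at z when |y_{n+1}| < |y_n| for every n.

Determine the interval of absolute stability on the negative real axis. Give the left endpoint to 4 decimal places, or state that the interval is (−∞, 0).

z∈(-2.5714,0).

On y'=λy, z=hλ:
  y_{n+1} = y_n + z·[8/9·y_n + 1/9·y_{n+1}] ⇒ (1 − 1/9z)y_{n+1} = (1 + 8/9z)y_n
  Hence R(z) = (1 + 8/9z)/(1 − 1/9z).

Find x<0 with |R(x)|<1.
x=-1.55: |R|=0.3223
R=−1: 1+8/9x = −1+1/9x ⇒ -7/9x=2 ⇒ x=2/(-7/9)=-2.5714
Confirm numerically:
  x=-1.796: |R|=0.49722 <1
  x=-1.298: |R|=0.13440 <1
  x=-1.167: |R|=0.03305 <1
  x=-1.099: |R|=0.02060 <1
  x=-3.047: |R|=1.27633 >1
  x=-2.848: |R|=1.16340 >1
  x=-2.631: |R|=1.03585 >1
So |R|<1 on (-2.5714, 0).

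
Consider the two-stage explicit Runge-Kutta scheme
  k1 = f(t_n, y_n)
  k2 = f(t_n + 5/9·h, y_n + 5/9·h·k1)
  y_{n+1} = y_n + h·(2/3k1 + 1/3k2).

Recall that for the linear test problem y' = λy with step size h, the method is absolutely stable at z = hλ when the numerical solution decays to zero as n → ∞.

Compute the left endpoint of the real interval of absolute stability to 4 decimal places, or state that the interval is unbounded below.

left endpoint -5.4000.

On y'=λy, z=hλ:
  k1=λy_n ⇒ h·k1=z·y_n;  k2=λ(1+5/9z)y_n ⇒ h·k2=z(1+5/9z)y_n
  y_{n+1}/y_n = 1 + 2/3z + 1/3z(1+5/9z) = 1 + z + 5/27z²
  ⇒ R(z) = 1 + z + 5/27z².

Boundary: |R(x)|=1, x<0.
x=-0.56: |R|=0.4981
R=1: x+5/27x²=0 ⇒ x=−27/5=-5.4000; min R=1−1/(4·5/27)=-0.3500>−1
Confirm numerically:
  x=-5.048: |R|=0.67095 <1
  x=-3.389: |R|=0.26209 <1
  x=-3.353: |R|=0.27104 <1
  x=-5.833: |R|=1.46772 >1
  x=-5.799: |R|=1.42848 >1
Interval (-5.4000, 0).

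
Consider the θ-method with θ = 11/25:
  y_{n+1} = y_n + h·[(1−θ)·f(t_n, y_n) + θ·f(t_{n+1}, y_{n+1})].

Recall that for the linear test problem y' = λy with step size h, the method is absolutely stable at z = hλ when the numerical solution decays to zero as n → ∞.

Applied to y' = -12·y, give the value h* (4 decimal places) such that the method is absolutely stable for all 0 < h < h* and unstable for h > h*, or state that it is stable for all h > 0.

(-16.6667,0); λ=-12 ⇒ h* = (50/3)/12 = 1.3889.

With y'=λy (z=hλ):
  y_{n+1} = y_n + z·[14/25·y_n + 11/25·y_{n+1}] ⇒ (1 − 11/25z)y_{n+1} = (1 + 14/25z)y_n
  R(z) = (1 + 14/25z)/(1 − 11/25z).

Solve |R(x)|<1 on ℝ⁻.
x=-1.03: |R|=0.2912
R=−1: 1+14/25x = −1+11/25x ⇒ -3/25x=2 ⇒ x=2/(-3/25)=-16.6667
Confirm numerically:
  x=-13.968: |R|=0.95468 <1
  x=-9.724: |R|=0.84217 <1
  x=-6.901: |R|=0.70967 <1
  x=-17.086: |R|=1.00591 >1
  x=-16.977: |R|=1.00440 >1
  x=-16.764: |R|=1.00139 >1
Stable set (-16.6667, 0).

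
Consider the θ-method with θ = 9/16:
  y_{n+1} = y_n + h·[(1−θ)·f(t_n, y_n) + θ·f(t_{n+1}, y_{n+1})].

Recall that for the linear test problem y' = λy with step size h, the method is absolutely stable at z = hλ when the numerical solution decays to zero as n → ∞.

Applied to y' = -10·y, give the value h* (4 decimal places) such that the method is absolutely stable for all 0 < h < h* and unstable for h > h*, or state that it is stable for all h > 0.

(−∞, 0) — no finite endpoint. Any h>0 works for λ=-10.

With y'=λy (z=hλ):
  y_{n+1} = y_n + z·[7/16·y_n + 9/16·y_{n+1}] ⇒ (1 − 9/16z)y_{n+1} = (1 + 7/16z)y_n
  ⇒ R(z) = (1 + 7/16z)/(1 − 9/16z).

Solve |R(x)|<1 on ℝ⁻.
x=-0.53: |R|=0.5917
x=-2: |R|=0.0588
x=-10: |R|=0.5094
x=-100: |R|=0.7467
θ=9/16≥1/2 ⇒ |1+7/16x|<|1−9/16x| ∀x<0 ⇒ unbounded interval.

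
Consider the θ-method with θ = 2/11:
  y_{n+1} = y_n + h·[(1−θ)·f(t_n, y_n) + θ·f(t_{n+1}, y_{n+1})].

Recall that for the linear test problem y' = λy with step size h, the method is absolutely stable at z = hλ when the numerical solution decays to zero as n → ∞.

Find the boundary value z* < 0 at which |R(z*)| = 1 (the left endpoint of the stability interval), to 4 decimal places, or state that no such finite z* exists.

z* = -3.1429.

With y'=λy (z=hλ):
  y_{n+1} = y_n + z·[9/11·y_n + 2/11·y_{n+1}] ⇒ (1 − 2/11z)y_{n+1} = (1 + 9/11z)y_n
  Hence R(z) = (1 + 9/11z)/(1 − 2/11z).

Need |R(x)|<1, x<0.
x=-1.45: |R|=0.1475
R=−1: 1+9/11x = −1+2/11x ⇒ -7/11x=2 ⇒ x=2/(-7/11)=-3.1429
Confirm numerically:
  x=-2.672: |R|=0.79834 <1
  x=-1.867: |R|=0.39385 <1
  x=-1.767: |R|=0.33735 <1
  x=-1.624: |R|=0.25379 <1
  x=-3.492: |R|=1.13590 >1
  x=-3.217: |R|=1.02977 >1
Interval (-3.1429, 0).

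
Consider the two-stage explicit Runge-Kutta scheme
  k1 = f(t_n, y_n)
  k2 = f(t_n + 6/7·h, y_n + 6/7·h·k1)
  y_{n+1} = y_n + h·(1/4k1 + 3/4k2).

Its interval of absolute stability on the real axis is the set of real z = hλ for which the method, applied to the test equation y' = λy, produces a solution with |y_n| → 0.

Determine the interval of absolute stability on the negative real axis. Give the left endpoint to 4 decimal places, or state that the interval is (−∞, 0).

(-1.5556, 0).

On y'=λy, z=hλ:
  k1=λy_n ⇒ h·k1=z·y_n;  k2=λ(1+6/7z)y_n ⇒ h·k2=z(1+6/7z)y_n
  y_{n+1}/y_n = 1 + 1/4z + 3/4z(1+6/7z) = 1 + z + 9/14z²
  ⇒ R(z) = 1 + z + 9/14z².

Need |R(x)|<1, x<0.
x=-1.16: |R|=0.7050
R=1: x+9/14x²=0 ⇒ x=−14/9=-1.5556; min R=1−1/(4·9/14)=0.6111>−1
Confirm numerically:
  x=-1.312: |R|=0.79458 <1
  x=-0.894: |R|=0.61979 <1
  x=-0.795: |R|=0.61130 <1
  x=-0.723: |R|=0.61304 <1
  x=-2.030: |R|=1.61915 >1
  x=-1.793: |R|=1.27369 >1
So |R|<1 on (-1.5556, 0).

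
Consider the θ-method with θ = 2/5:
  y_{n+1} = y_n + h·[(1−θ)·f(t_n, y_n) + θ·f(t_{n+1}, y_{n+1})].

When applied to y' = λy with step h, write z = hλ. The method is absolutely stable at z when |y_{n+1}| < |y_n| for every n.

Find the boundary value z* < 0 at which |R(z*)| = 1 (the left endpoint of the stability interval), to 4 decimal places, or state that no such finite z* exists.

With y'=λy (z=hλ):
  y_{n+1} = y_n + z·[3/5·y_n + 2/5·y_{n+1}] ⇒ (1 − 2/5z)y_{n+1} = (1 + 3/5z)y_n
  R(z) = (1 + 3/5z)/(1 − 2/5z).

Solve |R(x)|<1 on ℝ⁻.
x=-1.19: |R|=0.1938
R=−1: 1+3/5x = −1+2/5x ⇒ -1/5x=2 ⇒ x=2/(-1/5)=-10.0000
Confirm numerically:
  x=-9.707: |R|=0.98800 <1
  x=-9.481: |R|=0.97834 <1
  x=-4.588: |R|=0.61823 <1
  x=-10.333: |R|=1.01297 >1
  x=-10.148: |R|=1.00585 >1
  x=-10.105: |R|=1.00417 >1
So |R|<1 on (-10.0000, 0).

left endpoint -10.0000.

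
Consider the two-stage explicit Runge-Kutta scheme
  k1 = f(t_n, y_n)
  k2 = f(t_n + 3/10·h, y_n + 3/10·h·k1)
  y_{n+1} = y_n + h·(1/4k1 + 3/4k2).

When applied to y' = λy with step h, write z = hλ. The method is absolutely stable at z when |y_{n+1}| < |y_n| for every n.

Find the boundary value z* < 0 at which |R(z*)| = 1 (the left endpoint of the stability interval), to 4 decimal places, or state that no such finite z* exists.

left endpoint -4.4444.

With y'=λy (z=hλ):
  k1=λy_n ⇒ h·k1=z·y_n;  k2=λ(1+3/10z)y_n ⇒ h·k2=z(1+3/10z)y_n
  y_{n+1}/y_n = 1 + 1/4z + 3/4z(1+3/10z) = 1 + z + 9/40z²
  so R(z) = 1 + z + 9/40z².

Boundary: |R(x)|=1, x<0.
x=-1.71: |R|=0.0521
R=1: x+9/40x²=0 ⇒ x=−40/9=-4.4444; min R=1−1/(4·9/40)=-0.1111>−1
Confirm numerically:
  x=-2.837: |R|=0.02607 <1
  x=-2.641: |R|=0.07165 <1
  x=-2.185: |R|=0.11080 <1
  x=-4.994: |R|=1.61751 >1
  x=-4.615: |R|=1.17710 >1
  x=-4.579: |R|=1.13863 >1
So |R|<1 on (-4.4444, 0).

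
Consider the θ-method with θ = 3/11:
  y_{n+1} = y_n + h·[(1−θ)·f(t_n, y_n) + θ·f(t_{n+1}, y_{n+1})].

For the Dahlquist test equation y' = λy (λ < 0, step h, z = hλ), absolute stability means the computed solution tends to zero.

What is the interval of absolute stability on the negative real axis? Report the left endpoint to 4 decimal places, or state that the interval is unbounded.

With y'=λy (z=hλ):
  y_{n+1} = y_n + z·[8/11·y_n + 3/11·y_{n+1}] ⇒ (1 − 3/11z)y_{n+1} = (1 + 8/11z)y_n
  R(z) = (1 + 8/11z)/(1 − 3/11z).

Find x<0 with |R(x)|<1.
x=-0.65: |R|=0.4479
R=−1: 1+8/11x = −1+3/11x ⇒ -5/11x=2 ⇒ x=2/(-5/11)=-4.4000
Confirm numerically:
  x=-3.528: |R|=0.79800 <1
  x=-2.918: |R|=0.62489 <1
  x=-2.090: |R|=0.33121 <1
  x=-4.792: |R|=1.07724 >1
  x=-4.775: |R|=1.07404 >1
So |R|<1 on (-4.4000, 0).

z∈(-4.4000,0).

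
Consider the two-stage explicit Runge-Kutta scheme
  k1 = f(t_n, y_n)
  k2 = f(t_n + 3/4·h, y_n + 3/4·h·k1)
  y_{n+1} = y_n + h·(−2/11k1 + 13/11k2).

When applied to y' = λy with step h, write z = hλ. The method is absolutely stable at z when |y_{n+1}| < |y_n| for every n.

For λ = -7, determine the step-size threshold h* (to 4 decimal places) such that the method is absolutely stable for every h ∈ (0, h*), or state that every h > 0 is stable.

(-1.1282,0); λ=-7 ⇒ h* = (44/39)/7 = 0.1612.

On y'=λy, z=hλ:
  k1=λy_n ⇒ h·k1=z·y_n;  k2=λ(1+3/4z)y_n ⇒ h·k2=z(1+3/4z)y_n
  y_{n+1}/y_n = 1 − 2/11z + 13/11z(1+3/4z) = 1 + z + 39/44z²
  R(z) = 1 + z + 39/44z².

Find x<0 with |R(x)|<1.
x=-0.47: |R|=0.7258
R=1: x+39/44x²=0 ⇒ x=−44/39=-1.1282; min R=1−1/(4·39/44)=0.7179>−1
Confirm numerically:
  x=-0.966: |R|=0.86112 <1
  x=-0.891: |R|=0.81267 <1
  x=-0.880: |R|=0.80640 <1
  x=-0.607: |R|=0.71958 <1
  x=-1.727: |R|=1.91661 >1
  x=-1.635: |R|=1.73445 >1
  x=-1.176: |R|=1.04982 >1
Stable set (-1.1282, 0).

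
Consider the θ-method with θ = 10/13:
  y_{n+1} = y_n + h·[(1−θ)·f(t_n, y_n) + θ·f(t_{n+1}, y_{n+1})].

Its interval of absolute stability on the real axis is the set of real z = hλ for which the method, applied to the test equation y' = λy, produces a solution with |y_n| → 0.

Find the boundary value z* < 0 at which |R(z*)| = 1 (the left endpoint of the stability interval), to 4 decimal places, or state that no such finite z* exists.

Test eqn y'=λy, z=hλ:
  y_{n+1} = y_n + z·[3/13·y_n + 10/13·y_{n+1}] ⇒ (1 − 10/13z)y_{n+1} = (1 + 3/13z)y_n
  ⇒ R(z) = (1 + 3/13z)/(1 − 10/13z).

Boundary: |R(x)|=1, x<0.
x=-1.76: |R|=0.2523
x=-2: |R|=0.2121
x=-10: |R|=0.1504
x=-100: |R|=0.2833
θ=10/13≥1/2 ⇒ |1+3/13x|<|1−10/13x| ∀x<0 ⇒ unbounded interval.

(−∞, 0) — no finite endpoint.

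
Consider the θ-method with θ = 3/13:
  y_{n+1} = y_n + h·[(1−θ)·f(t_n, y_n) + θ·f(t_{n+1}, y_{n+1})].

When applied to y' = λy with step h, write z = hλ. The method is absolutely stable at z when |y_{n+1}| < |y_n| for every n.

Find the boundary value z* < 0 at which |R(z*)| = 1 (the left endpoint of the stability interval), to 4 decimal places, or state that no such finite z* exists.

z* = -3.7143.

On y'=λy, z=hλ:
  y_{n+1} = y_n + z·[10/13·y_n + 3/13·y_{n+1}] ⇒ (1 − 3/13z)y_{n+1} = (1 + 10/13z)y_n
  so R(z) = (1 + 10/13z)/(1 − 3/13z).

Need |R(x)|<1, x<0.
x=-0.89: |R|=0.2616
R=−1: 1+10/13x = −1+3/13x ⇒ -7/13x=2 ⇒ x=2/(-7/13)=-3.7143
Confirm numerically:
  x=-3.529: |R|=0.94501 <1
  x=-2.078: |R|=0.40449 <1
  x=-1.983: |R|=0.36044 <1
  x=-4.245: |R|=1.14436 >1
  x=-4.231: |R|=1.14078 >1
Interval (-3.7143, 0).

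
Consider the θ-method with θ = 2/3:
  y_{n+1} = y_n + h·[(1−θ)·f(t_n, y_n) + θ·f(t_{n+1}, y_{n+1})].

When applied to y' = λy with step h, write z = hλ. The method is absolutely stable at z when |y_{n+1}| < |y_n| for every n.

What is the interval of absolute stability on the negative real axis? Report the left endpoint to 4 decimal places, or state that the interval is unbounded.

interval (−∞, 0).

Test eqn y'=λy, z=hλ:
  y_{n+1} = y_n + z·[1/3·y_n + 2/3·y_{n+1}] ⇒ (1 − 2/3z)y_{n+1} = (1 + 1/3z)y_n
  Hence R(z) = (1 + 1/3z)/(1 − 2/3z).

Find x<0 with |R(x)|<1.
x=-1.28: |R|=0.3094
x=-2: |R|=0.1429
x=-10: |R|=0.3043
x=-100: |R|=0.4778
θ=2/3≥1/2 ⇒ |1+1/3x|<|1−2/3x| ∀x<0 ⇒ unbounded interval.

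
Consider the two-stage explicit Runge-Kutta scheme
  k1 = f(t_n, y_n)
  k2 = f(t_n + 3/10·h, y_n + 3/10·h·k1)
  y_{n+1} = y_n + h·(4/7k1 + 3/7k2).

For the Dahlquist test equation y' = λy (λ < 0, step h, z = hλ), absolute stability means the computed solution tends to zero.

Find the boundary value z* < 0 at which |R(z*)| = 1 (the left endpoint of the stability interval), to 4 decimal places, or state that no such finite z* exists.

z* = -7.7778.

On y'=λy, z=hλ:
  k1=λy_n ⇒ h·k1=z·y_n;  k2=λ(1+3/10z)y_n ⇒ h·k2=z(1+3/10z)y_n
  y_{n+1}/y_n = 1 + 4/7z + 3/7z(1+3/10z) = 1 + z + 9/70z²
  ⇒ R(z) = 1 + z + 9/70z².

Boundary: |R(x)|=1, x<0.
x=-1.33: |R|=0.1026
R=1: x+9/70x²=0 ⇒ x=−70/9=-7.7778; min R=1−1/(4·9/70)=-0.9444>−1
Confirm numerically:
  x=-7.602: |R|=0.82819 <1
  x=-6.309: |R|=0.19141 <1
  x=-4.581: |R|=0.88286 <1
  x=-3.298: |R|=0.89955 <1
  x=-8.326: |R|=1.58686 >1
  x=-8.137: |R|=1.37581 >1
So |R|<1 on (-7.7778, 0).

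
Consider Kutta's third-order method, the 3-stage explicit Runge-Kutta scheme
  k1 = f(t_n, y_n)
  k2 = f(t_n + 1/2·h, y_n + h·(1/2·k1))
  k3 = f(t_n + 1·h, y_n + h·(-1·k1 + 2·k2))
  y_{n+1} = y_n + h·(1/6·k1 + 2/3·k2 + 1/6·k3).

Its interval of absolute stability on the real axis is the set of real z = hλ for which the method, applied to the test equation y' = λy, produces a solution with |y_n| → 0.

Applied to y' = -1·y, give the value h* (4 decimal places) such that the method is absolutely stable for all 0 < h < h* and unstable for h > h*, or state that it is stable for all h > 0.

Set f=λy, z=hλ:
  order 3, 3-stage ⇒ R(z)=1+z+z^2/2+z^3/6
  (e.g. R(-1.09)=0.28821, |R|=0.28821)

Need |R(x)|<1, x<0.
x=-1.09: |R|=0.2882
|R(-2.17)|=0.5186 |R(-0.67)|=0.5043 |R(-0.65)|=0.5155
Bisect:
  x_lo=-3.0720 |R|=2.1853  x_hi=-0.3570 |R|=0.6991
  mid=-1.71452 |R|=0.08472 →hi
  mid=-2.39326 |R|=0.81406 →hi
  mid=-2.73263 |R|=1.39988 →lo
  mid=-2.56295 |R|=1.08447 →lo
  mid=-2.47810 |R|=0.94394 →hi
  mid=-2.52053 |R|=1.01284 →lo
  mid=-2.49931 |R|=0.97805 →hi
  mid=-2.50992 |R|=0.99536 →hi
  ...
  [-2.51290,-2.51274] ⇒ x*=-2.5127
Stable set (-2.5127, 0).

(-2.5127,0); λ=-1 ⇒ h* = 2.5127.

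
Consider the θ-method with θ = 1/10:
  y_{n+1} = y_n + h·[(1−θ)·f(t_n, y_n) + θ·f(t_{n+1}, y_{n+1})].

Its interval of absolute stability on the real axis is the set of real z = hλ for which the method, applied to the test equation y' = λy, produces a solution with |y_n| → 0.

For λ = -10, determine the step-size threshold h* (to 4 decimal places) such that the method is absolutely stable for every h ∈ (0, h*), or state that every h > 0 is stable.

Test eqn y'=λy, z=hλ:
  y_{n+1} = y_n + z·[9/10·y_n + 1/10·y_{n+1}] ⇒ (1 − 1/10z)y_{n+1} = (1 + 9/10z)y_n
  Hence R(z) = (1 + 9/10z)/(1 − 1/10z).

Boundary: |R(x)|=1, x<0.
x=-1.44: |R|=0.2587
R=−1: 1+9/10x = −1+1/10x ⇒ -4/5x=2 ⇒ x=2/(-4/5)=-2.5000
Confirm numerically:
  x=-2.468: |R|=0.97947 <1
  x=-2.233: |R|=0.82539 <1
  x=-1.617: |R|=0.39193 <1
  x=-1.457: |R|=0.27171 <1
  x=-2.858: |R|=1.22274 >1
  x=-2.828: |R|=1.20455 >1
Stable set (-2.5000, 0).

(-2.5000,0); λ=-10 ⇒ h* = (5/2)/10 = 0.2500.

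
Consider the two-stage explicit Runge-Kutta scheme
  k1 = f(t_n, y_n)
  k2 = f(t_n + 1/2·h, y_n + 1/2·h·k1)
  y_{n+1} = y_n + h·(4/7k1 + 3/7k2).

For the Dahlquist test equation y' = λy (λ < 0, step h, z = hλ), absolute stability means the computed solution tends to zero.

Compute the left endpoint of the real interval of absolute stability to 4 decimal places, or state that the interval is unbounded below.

Set f=λy, z=hλ:
  k1=λy_n ⇒ h·k1=z·y_n;  k2=λ(1+1/2z)y_n ⇒ h·k2=z(1+1/2z)y_n
  y_{n+1}/y_n = 1 + 4/7z + 3/7z(1+1/2z) = 1 + z + 3/14z²
  ⇒ R(z) = 1 + z + 3/14z².

Find x<0 with |R(x)|<1.
x=-0.65: |R|=0.4405
R=1: x+3/14x²=0 ⇒ x=−14/3=-4.6667; min R=1−1/(4·3/14)=-0.1667>−1
Confirm numerically:
  x=-3.954: |R|=0.39617 <1
  x=-2.444: |R|=0.16404 <1
  x=-2.364: |R|=0.16647 <1
  x=-2.024: |R|=0.14616 <1
  x=-4.978: |R|=1.33210 >1
  x=-4.970: |R|=1.32305 >1
  x=-4.864: |R|=1.20568 >1
Stable set (-4.6667, 0).

z* = -4.6667.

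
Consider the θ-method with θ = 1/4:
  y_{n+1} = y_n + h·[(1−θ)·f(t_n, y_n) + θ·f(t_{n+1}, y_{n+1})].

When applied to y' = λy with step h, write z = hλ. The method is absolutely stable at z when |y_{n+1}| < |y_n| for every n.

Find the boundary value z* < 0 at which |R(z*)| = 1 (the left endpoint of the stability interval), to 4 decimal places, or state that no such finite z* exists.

Test eqn y'=λy, z=hλ:
  y_{n+1} = y_n + z·[3/4·y_n + 1/4·y_{n+1}] ⇒ (1 − 1/4z)y_{n+1} = (1 + 3/4z)y_n
  R(z) = (1 + 3/4z)/(1 − 1/4z).

Boundary: |R(x)|=1, x<0.
x=-1.45: |R|=0.0642
R=−1: 1+3/4x = −1+1/4x ⇒ -1/2x=2 ⇒ x=2/(-1/2)=-4.0000
Confirm numerically:
  x=-3.656: |R|=0.91014 <1
  x=-2.195: |R|=0.41727 <1
  x=-2.035: |R|=0.34880 <1
  x=-1.676: |R|=0.18111 <1
  x=-4.515: |R|=1.12096 >1
  x=-4.272: |R|=1.06576 >1
Interval (-4.0000, 0).

left endpoint -4.0000.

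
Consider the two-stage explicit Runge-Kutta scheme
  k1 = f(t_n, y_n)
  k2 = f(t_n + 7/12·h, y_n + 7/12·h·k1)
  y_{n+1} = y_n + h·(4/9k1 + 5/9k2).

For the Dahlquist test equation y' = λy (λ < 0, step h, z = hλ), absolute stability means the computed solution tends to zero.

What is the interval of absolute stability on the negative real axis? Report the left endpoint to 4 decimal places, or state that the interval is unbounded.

(-3.0857, 0).

Set f=λy, z=hλ:
  k1=λy_n ⇒ h·k1=z·y_n;  k2=λ(1+7/12z)y_n ⇒ h·k2=z(1+7/12z)y_n
  y_{n+1}/y_n = 1 + 4/9z + 5/9z(1+7/12z) = 1 + z + 35/108z²
  R(z) = 1 + z + 35/108z².

Find x<0 with |R(x)|<1.
x=-1.52: |R|=0.2287
R=1: x+35/108x²=0 ⇒ x=−108/35=-3.0857; min R=1−1/(4·35/108)=0.2286>−1
Confirm numerically:
  x=-2.375: |R|=0.45298 <1
  x=-1.593: |R|=0.22939 <1
  x=-1.335: |R|=0.24257 <1
  x=-3.615: |R|=1.62007 >1
  x=-3.246: |R|=1.16861 >1
Interval (-3.0857, 0).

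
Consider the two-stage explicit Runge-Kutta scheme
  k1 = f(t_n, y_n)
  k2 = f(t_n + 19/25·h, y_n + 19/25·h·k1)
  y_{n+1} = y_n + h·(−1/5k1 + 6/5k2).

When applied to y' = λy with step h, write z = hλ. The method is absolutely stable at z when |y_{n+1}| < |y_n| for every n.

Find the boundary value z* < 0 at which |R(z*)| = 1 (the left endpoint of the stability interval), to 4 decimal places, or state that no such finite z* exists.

With y'=λy (z=hλ):
  k1=λy_n ⇒ h·k1=z·y_n;  k2=λ(1+19/25z)y_n ⇒ h·k2=z(1+19/25z)y_n
  y_{n+1}/y_n = 1 − 1/5z + 6/5z(1+19/25z) = 1 + z + 114/125z²
  so R(z) = 1 + z + 114/125z².

Boundary: |R(x)|=1, x<0.
x=-0.92: |R|=0.8519
R=1: x+114/125x²=0 ⇒ x=−125/114=-1.0965; min R=1−1/(4·114/125)=0.7259>−1
Confirm numerically:
  x=-0.672: |R|=0.73984 <1
  x=-0.636: |R|=0.73290 <1
  x=-0.463: |R|=0.73250 <1
  x=-1.513: |R|=1.57472 >1
  x=-1.245: |R|=1.16862 >1
  x=-1.143: |R|=1.04848 >1
Stable set (-1.0965, 0).

left endpoint -1.0965.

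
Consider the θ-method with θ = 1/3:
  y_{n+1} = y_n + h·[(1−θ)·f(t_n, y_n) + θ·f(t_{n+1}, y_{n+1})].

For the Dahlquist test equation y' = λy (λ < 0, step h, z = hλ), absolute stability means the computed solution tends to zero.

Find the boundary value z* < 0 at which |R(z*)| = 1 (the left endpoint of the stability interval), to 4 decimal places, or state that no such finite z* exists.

On y'=λy, z=hλ:
  y_{n+1} = y_n + z·[2/3·y_n + 1/3·y_{n+1}] ⇒ (1 − 1/3z)y_{n+1} = (1 + 2/3z)y_n
  so R(z) = (1 + 2/3z)/(1 − 1/3z).

Find x<0 with |R(x)|<1.
x=-1.36: |R|=0.0642
R=−1: 1+2/3x = −1+1/3x ⇒ -1/3x=2 ⇒ x=2/(-1/3)=-6.0000
Confirm numerically:
  x=-4.322: |R|=0.77083 <1
  x=-4.202: |R|=0.75035 <1
  x=-3.448: |R|=0.60422 <1
  x=-3.254: |R|=0.56092 <1
  x=-6.162: |R|=1.01768 >1
  x=-6.157: |R|=1.01715 >1
Interval (-6.0000, 0).

z* = -6.0000.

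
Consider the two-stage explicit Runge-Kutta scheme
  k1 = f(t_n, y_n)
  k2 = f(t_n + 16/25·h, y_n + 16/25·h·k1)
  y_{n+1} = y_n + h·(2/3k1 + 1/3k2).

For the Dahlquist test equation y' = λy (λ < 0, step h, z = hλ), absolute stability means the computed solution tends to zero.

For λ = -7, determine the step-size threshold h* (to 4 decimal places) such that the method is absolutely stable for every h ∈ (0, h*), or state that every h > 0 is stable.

(-4.6875,0); λ=-7 ⇒ h* = (75/16)/7 = 0.6696.

On y'=λy, z=hλ:
  k1=λy_n ⇒ h·k1=z·y_n;  k2=λ(1+16/25z)y_n ⇒ h·k2=z(1+16/25z)y_n
  y_{n+1}/y_n = 1 + 2/3z + 1/3z(1+16/25z) = 1 + z + 16/75z²
  R(z) = 1 + z + 16/75z².

Find x<0 with |R(x)|<1.
x=-1.62: |R|=0.0601
R=1: x+16/75x²=0 ⇒ x=−75/16=-4.6875; min R=1−1/(4·16/75)=-0.1719>−1
Confirm numerically:
  x=-4.617: |R|=0.93056 <1
  x=-3.953: |R|=0.38059 <1
  x=-2.537: |R|=0.16391 <1
  x=-2.400: |R|=0.17120 <1
  x=-4.819: |R|=1.13519 >1
  x=-4.807: |R|=1.12255 >1
So |R|<1 on (-4.6875, 0).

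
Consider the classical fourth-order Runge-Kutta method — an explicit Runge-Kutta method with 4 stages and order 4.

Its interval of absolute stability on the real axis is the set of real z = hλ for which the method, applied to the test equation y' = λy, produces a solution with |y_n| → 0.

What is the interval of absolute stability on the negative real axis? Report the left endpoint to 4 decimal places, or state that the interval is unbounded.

(-2.7853, 0).

With y'=λy (z=hλ):
  order 4, 4-stage ⇒ R(z)=1+z+z^2/2+z^3/6+z^4/24
  (e.g. R(-0.52)=0.59481, |R|=0.59481)

Find x<0 with |R(x)|<1.
x=-0.52: |R|=0.5948
|R(-2.8)|=1.0224 |R(-2.54)|=0.6889 |R(-0.55)|=0.5773
Bisect:
  x_lo=-3.6254 |R|=3.2025  x_hi=-0.2398 |R|=0.7868
  mid=-1.93260 |R|=0.31309 →hi
  mid=-2.77899 |R|=0.99054 →hi
  mid=-3.20219 |R|=1.83330 →lo
  mid=-2.99059 |R|=1.35629 →lo
  mid=-2.88479 |R|=1.16067 →lo
  mid=-2.83189 |R|=1.07256 →lo
  mid=-2.80544 |R|=1.03081 →lo
  ...
  [-2.78540,-2.78519] ⇒ x*=-2.7853
Stable set (-2.7853, 0).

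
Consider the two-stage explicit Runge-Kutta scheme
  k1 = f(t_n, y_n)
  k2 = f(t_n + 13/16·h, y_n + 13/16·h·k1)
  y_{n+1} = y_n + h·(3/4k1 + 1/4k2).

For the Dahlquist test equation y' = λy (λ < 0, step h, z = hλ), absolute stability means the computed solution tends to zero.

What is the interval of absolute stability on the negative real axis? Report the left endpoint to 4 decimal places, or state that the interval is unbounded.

Test eqn y'=λy, z=hλ:
  k1=λy_n ⇒ h·k1=z·y_n;  k2=λ(1+13/16z)y_n ⇒ h·k2=z(1+13/16z)y_n
  y_{n+1}/y_n = 1 + 3/4z + 1/4z(1+13/16z) = 1 + z + 13/64z²
  so R(z) = 1 + z + 13/64z².

Find x<0 with |R(x)|<1.
x=-1.16: |R|=0.1133
R=1: x+13/64x²=0 ⇒ x=−64/13=-4.9231; min R=1−1/(4·13/64)=-0.2308>−1
Confirm numerically:
  x=-3.795: |R|=0.13041 <1
  x=-2.840: |R|=0.20167 <1
  x=-2.137: |R|=0.20938 <1
  x=-5.273: |R|=1.37479 >1
  x=-5.261: |R|=1.36112 >1
  x=-5.176: |R|=1.26592 >1
Interval (-4.9231, 0).

(-4.9231, 0).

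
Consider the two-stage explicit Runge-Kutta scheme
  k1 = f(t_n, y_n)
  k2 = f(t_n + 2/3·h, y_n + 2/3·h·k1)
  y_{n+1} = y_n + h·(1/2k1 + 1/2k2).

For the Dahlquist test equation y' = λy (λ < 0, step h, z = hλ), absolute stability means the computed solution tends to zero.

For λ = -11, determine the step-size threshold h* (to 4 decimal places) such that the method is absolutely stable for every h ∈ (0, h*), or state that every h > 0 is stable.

Set f=λy, z=hλ:
  k1=λy_n ⇒ h·k1=z·y_n;  k2=λ(1+2/3z)y_n ⇒ h·k2=z(1+2/3z)y_n
  y_{n+1}/y_n = 1 + 1/2z + 1/2z(1+2/3z) = 1 + z + 1/3z²
  R(z) = 1 + z + 1/3z².

Solve |R(x)|<1 on ℝ⁻.
x=-1.42: |R|=0.2521
R=1: x+1/3x²=0 ⇒ x=−3=-3.0000; min R=1−1/(4·1/3)=0.2500>−1
Confirm numerically:
  x=-2.390: |R|=0.51403 <1
  x=-1.326: |R|=0.26009 <1
  x=-1.273: |R|=0.26718 <1
  x=-3.413: |R|=1.46986 >1
  x=-3.166: |R|=1.17519 >1
  x=-3.046: |R|=1.04671 >1
Stable set (-3.0000, 0).

(-3.0000,0); λ=-11 ⇒ h* = (3)/11 = 0.2727.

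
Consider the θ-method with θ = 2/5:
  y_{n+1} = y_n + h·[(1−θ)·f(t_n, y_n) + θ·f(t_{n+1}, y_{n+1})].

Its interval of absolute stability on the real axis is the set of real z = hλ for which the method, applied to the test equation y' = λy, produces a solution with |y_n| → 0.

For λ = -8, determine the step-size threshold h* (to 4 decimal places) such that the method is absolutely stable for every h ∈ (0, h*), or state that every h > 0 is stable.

Set f=λy, z=hλ:
  y_{n+1} = y_n + z·[3/5·y_n + 2/5·y_{n+1}] ⇒ (1 − 2/5z)y_{n+1} = (1 + 3/5z)y_n
  Hence R(z) = (1 + 3/5z)/(1 − 2/5z).

Need |R(x)|<1, x<0.
x=-0.84: |R|=0.3713
R=−1: 1+3/5x = −1+2/5x ⇒ -1/5x=2 ⇒ x=2/(-1/5)=-10.0000
Confirm numerically:
  x=-6.656: |R|=0.81739 <1
  x=-6.012: |R|=0.76574 <1
  x=-5.788: |R|=0.74590 <1
  x=-10.595: |R|=1.02272 >1
  x=-10.571: |R|=1.02184 >1
  x=-10.540: |R|=1.02071 >1
Interval (-10.0000, 0).

(-10.0000,0); λ=-8 ⇒ h* = (10)/8 = 1.2500.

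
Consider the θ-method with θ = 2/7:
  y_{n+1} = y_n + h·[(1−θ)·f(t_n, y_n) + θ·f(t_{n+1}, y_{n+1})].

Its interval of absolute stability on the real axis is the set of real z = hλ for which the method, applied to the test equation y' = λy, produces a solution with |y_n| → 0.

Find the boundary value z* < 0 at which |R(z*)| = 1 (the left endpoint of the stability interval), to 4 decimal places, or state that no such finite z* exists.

On y'=λy, z=hλ:
  y_{n+1} = y_n + z·[5/7·y_n + 2/7·y_{n+1}] ⇒ (1 − 2/7z)y_{n+1} = (1 + 5/7z)y_n
  R(z) = (1 + 5/7z)/(1 − 2/7z).

Boundary: |R(x)|=1, x<0.
x=-1.48: |R|=0.0402
R=−1: 1+5/7x = −1+2/7x ⇒ -3/7x=2 ⇒ x=2/(-3/7)=-4.6667
Confirm numerically:
  x=-4.549: |R|=0.97807 <1
  x=-4.318: |R|=0.93310 <1
  x=-2.279: |R|=0.38026 <1
  x=-4.918: |R|=1.04478 >1
  x=-4.704: |R|=1.00683 >1
So |R|<1 on (-4.6667, 0).

left endpoint -4.6667.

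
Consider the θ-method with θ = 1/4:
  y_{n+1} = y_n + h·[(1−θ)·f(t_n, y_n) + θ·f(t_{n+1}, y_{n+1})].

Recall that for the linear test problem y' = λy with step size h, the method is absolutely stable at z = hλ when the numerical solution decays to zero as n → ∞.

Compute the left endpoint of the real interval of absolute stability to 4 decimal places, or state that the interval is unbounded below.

Set f=λy, z=hλ:
  y_{n+1} = y_n + z·[3/4·y_n + 1/4·y_{n+1}] ⇒ (1 − 1/4z)y_{n+1} = (1 + 3/4z)y_n
  R(z) = (1 + 3/4z)/(1 − 1/4z).

Solve |R(x)|<1 on ℝ⁻.
x=-0.72: |R|=0.3898
R=−1: 1+3/4x = −1+1/4x ⇒ -1/2x=2 ⇒ x=2/(-1/2)=-4.0000
Confirm numerically:
  x=-3.708: |R|=0.92423 <1
  x=-2.437: |R|=0.51437 <1
  x=-1.619: |R|=0.15252 <1
  x=-4.303: |R|=1.07299 >1
  x=-4.193: |R|=1.04711 >1
Interval (-4.0000, 0).

z* = -4.0000.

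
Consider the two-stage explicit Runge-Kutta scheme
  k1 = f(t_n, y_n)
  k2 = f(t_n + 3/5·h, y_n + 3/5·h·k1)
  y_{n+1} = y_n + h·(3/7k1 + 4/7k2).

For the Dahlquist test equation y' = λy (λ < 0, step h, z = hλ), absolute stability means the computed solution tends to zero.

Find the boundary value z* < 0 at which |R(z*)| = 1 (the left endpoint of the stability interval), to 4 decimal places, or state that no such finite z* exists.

Set f=λy, z=hλ:
  k1=λy_n ⇒ h·k1=z·y_n;  k2=λ(1+3/5z)y_n ⇒ h·k2=z(1+3/5z)y_n
  y_{n+1}/y_n = 1 + 3/7z + 4/7z(1+3/5z) = 1 + z + 12/35z²
  R(z) = 1 + z + 12/35z².

Boundary: |R(x)|=1, x<0.
x=-0.63: |R|=0.5061
R=1: x+12/35x²=0 ⇒ x=−35/12=-2.9167; min R=1−1/(4·12/35)=0.2708>−1
Confirm numerically:
  x=-2.542: |R|=0.67346 <1
  x=-2.112: |R|=0.41733 <1
  x=-2.105: |R|=0.41421 <1
  x=-2.091: |R|=0.40807 <1
  x=-3.359: |R|=1.50942 >1
  x=-2.956: |R|=1.03986 >1
Interval (-2.9167, 0).

z* = -2.9167.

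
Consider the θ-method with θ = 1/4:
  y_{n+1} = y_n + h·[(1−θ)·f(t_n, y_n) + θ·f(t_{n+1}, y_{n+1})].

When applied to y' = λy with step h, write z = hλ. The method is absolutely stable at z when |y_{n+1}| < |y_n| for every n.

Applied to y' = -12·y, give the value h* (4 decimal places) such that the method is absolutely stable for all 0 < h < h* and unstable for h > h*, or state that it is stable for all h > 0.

Set f=λy, z=hλ:
  y_{n+1} = y_n + z·[3/4·y_n + 1/4·y_{n+1}] ⇒ (1 − 1/4z)y_{n+1} = (1 + 3/4z)y_n
  Hence R(z) = (1 + 3/4z)/(1 − 1/4z).

Boundary: |R(x)|=1, x<0.
x=-1.37: |R|=0.0205
R=−1: 1+3/4x = −1+1/4x ⇒ -1/2x=2 ⇒ x=2/(-1/2)=-4.0000
Confirm numerically:
  x=-3.939: |R|=0.98463 <1
  x=-3.304: |R|=0.80942 <1
  x=-2.075: |R|=0.36626 <1
  x=-4.518: |R|=1.12162 >1
  x=-4.206: |R|=1.05021 >1
  x=-4.153: |R|=1.03753 >1
So |R|<1 on (-4.0000, 0).

(-4.0000,0); λ=-12 ⇒ h* = (4)/12 = 0.3333.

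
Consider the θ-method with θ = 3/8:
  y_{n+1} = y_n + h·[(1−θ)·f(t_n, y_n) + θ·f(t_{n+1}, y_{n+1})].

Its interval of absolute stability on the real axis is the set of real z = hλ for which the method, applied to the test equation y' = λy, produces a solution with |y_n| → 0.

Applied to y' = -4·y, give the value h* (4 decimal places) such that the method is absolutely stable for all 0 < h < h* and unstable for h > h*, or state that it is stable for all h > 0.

With y'=λy (z=hλ):
  y_{n+1} = y_n + z·[5/8·y_n + 3/8·y_{n+1}] ⇒ (1 − 3/8z)y_{n+1} = (1 + 5/8z)y_n
  R(z) = (1 + 5/8z)/(1 − 3/8z).

Boundary: |R(x)|=1, x<0.
x=-1.42: |R|=0.0734
R=−1: 1+5/8x = −1+3/8x ⇒ -1/4x=2 ⇒ x=2/(-1/4)=-8.0000
Confirm numerically:
  x=-5.097: |R|=0.75072 <1
  x=-4.317: |R|=0.64842 <1
  x=-4.145: |R|=0.62271 <1
  x=-4.121: |R|=0.61901 <1
  x=-8.369: |R|=1.02229 >1
  x=-8.230: |R|=1.01407 >1
Stable set (-8.0000, 0).

(-8.0000,0); λ=-4 ⇒ h* = (8)/4 = 2.0000.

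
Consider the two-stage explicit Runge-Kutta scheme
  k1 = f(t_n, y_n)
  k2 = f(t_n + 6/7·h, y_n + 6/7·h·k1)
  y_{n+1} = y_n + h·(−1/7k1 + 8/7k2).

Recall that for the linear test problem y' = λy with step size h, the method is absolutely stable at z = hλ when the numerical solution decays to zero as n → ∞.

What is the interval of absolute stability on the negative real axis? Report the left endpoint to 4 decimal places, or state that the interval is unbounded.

(-1.0208, 0).

Test eqn y'=λy, z=hλ:
  k1=λy_n ⇒ h·k1=z·y_n;  k2=λ(1+6/7z)y_n ⇒ h·k2=z(1+6/7z)y_n
  y_{n+1}/y_n = 1 − 1/7z + 8/7z(1+6/7z) = 1 + z + 48/49z²
  so R(z) = 1 + z + 48/49z².

Boundary: |R(x)|=1, x<0.
x=-1.7: |R|=2.1310
R=1: x+48/49x²=0 ⇒ x=−49/48=-1.0208; min R=1−1/(4·48/49)=0.7448>−1
Confirm numerically:
  x=-0.825: |R|=0.84173 <1
  x=-0.778: |R|=0.81493 <1
  x=-0.710: |R|=0.78381 <1
  x=-1.581: |R|=1.86755 >1
  x=-1.309: |R|=1.36951 >1
  x=-1.095: |R|=1.07956 >1
Interval (-1.0208, 0).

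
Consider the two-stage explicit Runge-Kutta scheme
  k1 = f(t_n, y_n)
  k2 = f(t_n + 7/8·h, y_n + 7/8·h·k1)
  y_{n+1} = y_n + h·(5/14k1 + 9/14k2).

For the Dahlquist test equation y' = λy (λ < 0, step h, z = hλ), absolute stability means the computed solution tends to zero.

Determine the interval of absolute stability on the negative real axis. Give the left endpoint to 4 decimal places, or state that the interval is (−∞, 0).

With y'=λy (z=hλ):
  k1=λy_n ⇒ h·k1=z·y_n;  k2=λ(1+7/8z)y_n ⇒ h·k2=z(1+7/8z)y_n
  y_{n+1}/y_n = 1 + 5/14z + 9/14z(1+7/8z) = 1 + z + 9/16z²
  so R(z) = 1 + z + 9/16z².

Find x<0 with |R(x)|<1.
x=-0.85: |R|=0.5564
R=1: x+9/16x²=0 ⇒ x=−16/9=-1.7778; min R=1−1/(4·9/16)=0.5556>−1
Confirm numerically:
  x=-1.730: |R|=0.95351 <1
  x=-1.237: |R|=0.62372 <1
  x=-1.199: |R|=0.60965 <1
  x=-1.080: |R|=0.57610 <1
  x=-2.344: |R|=1.74656 >1
  x=-2.121: |R|=1.40949 >1
  x=-2.025: |R|=1.28160 >1
Stable set (-1.7778, 0).

(-1.7778, 0).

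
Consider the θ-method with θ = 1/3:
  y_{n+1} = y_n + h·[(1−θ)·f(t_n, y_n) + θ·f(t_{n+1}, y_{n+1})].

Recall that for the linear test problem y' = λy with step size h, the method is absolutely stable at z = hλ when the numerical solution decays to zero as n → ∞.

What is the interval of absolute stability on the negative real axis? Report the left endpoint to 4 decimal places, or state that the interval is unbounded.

z∈(-6.0000,0).

On y'=λy, z=hλ:
  y_{n+1} = y_n + z·[2/3·y_n + 1/3·y_{n+1}] ⇒ (1 − 1/3z)y_{n+1} = (1 + 2/3z)y_n
  Hence R(z) = (1 + 2/3z)/(1 − 1/3z).

Solve |R(x)|<1 on ℝ⁻.
x=-0.77: |R|=0.3873
R=−1: 1+2/3x = −1+1/3x ⇒ -1/3x=2 ⇒ x=2/(-1/3)=-6.0000
Confirm numerically:
  x=-5.373: |R|=0.92512 <1
  x=-5.174: |R|=0.89895 <1
  x=-2.677: |R|=0.41466 <1
  x=-6.382: |R|=1.04072 >1
  x=-6.309: |R|=1.03319 >1
  x=-6.239: |R|=1.02587 >1
Interval (-6.0000, 0).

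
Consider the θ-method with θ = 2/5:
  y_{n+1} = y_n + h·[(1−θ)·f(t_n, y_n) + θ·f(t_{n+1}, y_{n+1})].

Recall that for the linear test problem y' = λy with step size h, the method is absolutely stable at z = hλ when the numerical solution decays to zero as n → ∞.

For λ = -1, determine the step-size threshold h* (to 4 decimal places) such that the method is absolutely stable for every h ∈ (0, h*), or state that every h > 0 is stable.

With y'=λy (z=hλ):
  y_{n+1} = y_n + z·[3/5·y_n + 2/5·y_{n+1}] ⇒ (1 − 2/5z)y_{n+1} = (1 + 3/5z)y_n
  so R(z) = (1 + 3/5z)/(1 − 2/5z).

Solve |R(x)|<1 on ℝ⁻.
x=-0.33: |R|=0.7085
R=−1: 1+3/5x = −1+2/5x ⇒ -1/5x=2 ⇒ x=2/(-1/5)=-10.0000
Confirm numerically:
  x=-8.519: |R|=0.93280 <1
  x=-7.709: |R|=0.88780 <1
  x=-6.956: |R|=0.83904 <1
  x=-10.600: |R|=1.02290 >1
  x=-10.506: |R|=1.01945 >1
So |R|<1 on (-10.0000, 0).

(-10.0000,0); λ=-1 ⇒ h* = (10)/1 = 10.0000.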